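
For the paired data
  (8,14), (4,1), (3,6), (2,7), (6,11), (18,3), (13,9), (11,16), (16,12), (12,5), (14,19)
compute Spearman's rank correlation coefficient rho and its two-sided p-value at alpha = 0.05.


Step 1: Rank x and y separately (midranks; no ties here).
rank(x): 8->5, 4->3, 3->2, 2->1, 6->4, 18->11, 13->8, 11->6, 16->10, 12->7, 14->9
rank(y): 14->9, 1->1, 6->4, 7->5, 11->7, 3->2, 9->6, 16->10, 12->8, 5->3, 19->11
Step 2: d_i = R_x(i) - R_y(i); compute d_i^2.
  (5-9)^2=16, (3-1)^2=4, (2-4)^2=4, (1-5)^2=16, (4-7)^2=9, (11-2)^2=81, (8-6)^2=4, (6-10)^2=16, (10-8)^2=4, (7-3)^2=16, (9-11)^2=4
sum(d^2) = 174.
Step 3: rho = 1 - 6*174 / (11*(11^2 - 1)) = 1 - 1044/1320 = 0.209091.
Step 4: Under H0, t = rho * sqrt((n-2)/(1-rho^2)) = 0.6415 ~ t(9).
Step 5: Two-sided p-value from the t-distribution with 9 df = 0.537221.
Step 6: alpha = 0.05. fail to reject H0.

rho = 0.2091, p = 0.537221, fail to reject H0 at alpha = 0.05.


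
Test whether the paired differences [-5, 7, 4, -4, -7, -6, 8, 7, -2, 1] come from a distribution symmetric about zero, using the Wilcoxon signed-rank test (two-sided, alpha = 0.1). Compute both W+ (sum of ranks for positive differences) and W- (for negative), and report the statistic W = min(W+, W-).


Step 1: Drop any zero differences (none here) and take |d_i|.
|d| = [5, 7, 4, 4, 7, 6, 8, 7, 2, 1]
Step 2: Midrank |d_i| (ties get averaged ranks).
ranks: |5|->5, |7|->8, |4|->3.5, |4|->3.5, |7|->8, |6|->6, |8|->10, |7|->8, |2|->2, |1|->1
Step 3: Attach original signs; sum ranks with positive sign and with negative sign.
W+ = 8 + 3.5 + 10 + 8 + 1 = 30.5
W- = 5 + 3.5 + 8 + 6 + 2 = 24.5
(Check: W+ + W- = 55 should equal n(n+1)/2 = 55.)
Step 4: Test statistic W = min(W+, W-) = 24.5.
Step 5: Ties in |d|, so use the tie-corrected normal approximation.
        E[W] = n(n+1)/4 = 10*11/4 = 27.5.
        Tie groups: |d|=4 (t=2), |d|=7 (t=3); sum(t^3 - t) = 30.
        Var[W] = n(n+1)(2n+1)/24 - sum(t^3-t)/48 = 2310/24 - 30/48 = 95.625.
        z = (W - E[W]) / sqrt(Var[W]) = (24.5 - 27.5) / 9.7788 = -0.3068.
        Two-sided p = 2*Phi(z) = 0.759006.
Step 6: alpha = 0.1. fail to reject H0.

W+ = 30.5, W- = 24.5, W = min = 24.5, p = 0.759006, fail to reject H0.


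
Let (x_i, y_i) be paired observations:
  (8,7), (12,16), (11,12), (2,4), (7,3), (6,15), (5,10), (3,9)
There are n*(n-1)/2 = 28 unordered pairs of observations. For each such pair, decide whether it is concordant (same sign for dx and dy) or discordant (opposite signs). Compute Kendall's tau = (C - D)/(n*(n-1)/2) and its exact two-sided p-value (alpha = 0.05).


Step 1: Enumerate the 28 unordered pairs (i,j) with i<j and classify each by sign(x_j-x_i) * sign(y_j-y_i).
  (1,2):dx=+4,dy=+9->C; (1,3):dx=+3,dy=+5->C; (1,4):dx=-6,dy=-3->C; (1,5):dx=-1,dy=-4->C
  (1,6):dx=-2,dy=+8->D; (1,7):dx=-3,dy=+3->D; (1,8):dx=-5,dy=+2->D; (2,3):dx=-1,dy=-4->C
  (2,4):dx=-10,dy=-12->C; (2,5):dx=-5,dy=-13->C; (2,6):dx=-6,dy=-1->C; (2,7):dx=-7,dy=-6->C
  (2,8):dx=-9,dy=-7->C; (3,4):dx=-9,dy=-8->C; (3,5):dx=-4,dy=-9->C; (3,6):dx=-5,dy=+3->D
  (3,7):dx=-6,dy=-2->C; (3,8):dx=-8,dy=-3->C; (4,5):dx=+5,dy=-1->D; (4,6):dx=+4,dy=+11->C
  (4,7):dx=+3,dy=+6->C; (4,8):dx=+1,dy=+5->C; (5,6):dx=-1,dy=+12->D; (5,7):dx=-2,dy=+7->D
  (5,8):dx=-4,dy=+6->D; (6,7):dx=-1,dy=-5->C; (6,8):dx=-3,dy=-6->C; (7,8):dx=-2,dy=-1->C
Step 2: C = 20, D = 8, total pairs = 28.
Step 3: tau = (C - D)/(n(n-1)/2) = (20 - 8)/28 = 0.428571.
Step 4: Exact two-sided p-value (enumerate n! = 40320 permutations of y under H0): p = 0.178869.
Step 5: alpha = 0.05. fail to reject H0.

tau_b = 0.4286 (C=20, D=8), p = 0.178869, fail to reject H0.


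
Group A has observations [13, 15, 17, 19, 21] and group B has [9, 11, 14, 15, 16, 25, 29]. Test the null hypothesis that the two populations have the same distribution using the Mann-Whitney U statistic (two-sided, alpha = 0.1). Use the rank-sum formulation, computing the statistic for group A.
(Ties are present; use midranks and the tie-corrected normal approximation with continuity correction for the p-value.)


Step 1: Combine and sort all 12 observations; assign midranks.
sorted (value, group): (9,Y), (11,Y), (13,X), (14,Y), (15,X), (15,Y), (16,Y), (17,X), (19,X), (21,X), (25,Y), (29,Y)
ranks: 9->1, 11->2, 13->3, 14->4, 15->5.5, 15->5.5, 16->7, 17->8, 19->9, 21->10, 25->11, 29->12
Step 2: Rank sum for X: R1 = 3 + 5.5 + 8 + 9 + 10 = 35.5.
Step 3: U_X = R1 - n1(n1+1)/2 = 35.5 - 5*6/2 = 35.5 - 15 = 20.5.
       U_Y = n1*n2 - U_X = 35 - 20.5 = 14.5.
Step 4: Ties are present, so use the tie-corrected normal approximation (with continuity correction) for the p-value.
Step 5: p-value = 0.684221; compare to alpha = 0.1. fail to reject H0.

U_X = 20.5, p = 0.684221, fail to reject H0 at alpha = 0.1.


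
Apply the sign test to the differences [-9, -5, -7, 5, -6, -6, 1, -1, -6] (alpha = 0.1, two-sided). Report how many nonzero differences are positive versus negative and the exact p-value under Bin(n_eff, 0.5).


Step 1: Discard zero differences. Original n = 9; n_eff = number of nonzero differences = 9.
Nonzero differences (with sign): -9, -5, -7, +5, -6, -6, +1, -1, -6
Step 2: Count signs: positive = 2, negative = 7.
Step 3: Under H0: P(positive) = 0.5, so the number of positives S ~ Bin(9, 0.5).
Step 4: Two-sided exact p-value = sum of Bin(9,0.5) probabilities at or below the observed probability = 0.179688.
Step 5: alpha = 0.1. fail to reject H0.

n_eff = 9, pos = 2, neg = 7, p = 0.179688, fail to reject H0.


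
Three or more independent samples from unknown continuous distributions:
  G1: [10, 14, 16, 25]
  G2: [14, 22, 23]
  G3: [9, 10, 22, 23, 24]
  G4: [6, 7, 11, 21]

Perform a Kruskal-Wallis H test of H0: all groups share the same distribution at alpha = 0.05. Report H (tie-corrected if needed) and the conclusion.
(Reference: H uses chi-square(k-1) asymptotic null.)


Step 1: Combine all N = 16 observations and assign midranks.
sorted (value, group, rank): (6,G4,1), (7,G4,2), (9,G3,3), (10,G1,4.5), (10,G3,4.5), (11,G4,6), (14,G1,7.5), (14,G2,7.5), (16,G1,9), (21,G4,10), (22,G2,11.5), (22,G3,11.5), (23,G2,13.5), (23,G3,13.5), (24,G3,15), (25,G1,16)
Step 2: Sum ranks within each group.
R_1 = 37 (n_1 = 4)
R_2 = 32.5 (n_2 = 3)
R_3 = 47.5 (n_3 = 5)
R_4 = 19 (n_4 = 4)
Step 3: H = 12/(N(N+1)) * sum(R_i^2/n_i) - 3(N+1)
     = 12/(16*17) * (37^2/4 + 32.5^2/3 + 47.5^2/5 + 19^2/4) - 3*17
     = 0.044118 * 1235.83 - 51
     = 3.522059.
Step 4: Ties present; correction factor C = 1 - 24/(16^3 - 16) = 0.994118. Corrected H = 3.522059 / 0.994118 = 3.542899.
Step 5: Under H0, H ~ chi^2(3); p-value = 0.315241.
Step 6: alpha = 0.05. fail to reject H0.

H = 3.5429, df = 3, p = 0.315241, fail to reject H0.


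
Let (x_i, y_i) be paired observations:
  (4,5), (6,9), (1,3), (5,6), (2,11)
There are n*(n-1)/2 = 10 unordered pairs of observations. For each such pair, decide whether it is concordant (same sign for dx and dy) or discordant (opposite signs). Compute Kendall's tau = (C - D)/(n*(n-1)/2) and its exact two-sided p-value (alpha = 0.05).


Step 1: Enumerate the 10 unordered pairs (i,j) with i<j and classify each by sign(x_j-x_i) * sign(y_j-y_i).
  (1,2):dx=+2,dy=+4->C; (1,3):dx=-3,dy=-2->C; (1,4):dx=+1,dy=+1->C; (1,5):dx=-2,dy=+6->D
  (2,3):dx=-5,dy=-6->C; (2,4):dx=-1,dy=-3->C; (2,5):dx=-4,dy=+2->D; (3,4):dx=+4,dy=+3->C
  (3,5):dx=+1,dy=+8->C; (4,5):dx=-3,dy=+5->D
Step 2: C = 7, D = 3, total pairs = 10.
Step 3: tau = (C - D)/(n(n-1)/2) = (7 - 3)/10 = 0.400000.
Step 4: Exact two-sided p-value (enumerate n! = 120 permutations of y under H0): p = 0.483333.
Step 5: alpha = 0.05. fail to reject H0.

tau_b = 0.4000 (C=7, D=3), p = 0.483333, fail to reject H0.


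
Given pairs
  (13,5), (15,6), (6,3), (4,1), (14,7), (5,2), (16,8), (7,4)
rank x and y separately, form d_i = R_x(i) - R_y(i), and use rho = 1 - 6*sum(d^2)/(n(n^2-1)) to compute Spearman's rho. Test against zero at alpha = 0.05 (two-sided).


Step 1: Rank x and y separately (midranks; no ties here).
rank(x): 13->5, 15->7, 6->3, 4->1, 14->6, 5->2, 16->8, 7->4
rank(y): 5->5, 6->6, 3->3, 1->1, 7->7, 2->2, 8->8, 4->4
Step 2: d_i = R_x(i) - R_y(i); compute d_i^2.
  (5-5)^2=0, (7-6)^2=1, (3-3)^2=0, (1-1)^2=0, (6-7)^2=1, (2-2)^2=0, (8-8)^2=0, (4-4)^2=0
sum(d^2) = 2.
Step 3: rho = 1 - 6*2 / (8*(8^2 - 1)) = 1 - 12/504 = 0.976190.
Step 4: Under H0, t = rho * sqrt((n-2)/(1-rho^2)) = 11.0235 ~ t(6).
Step 5: Two-sided p-value from the t-distribution with 6 df = 0.000033.
Step 6: alpha = 0.05. reject H0.

rho = 0.9762, p = 0.000033, reject H0 at alpha = 0.05.


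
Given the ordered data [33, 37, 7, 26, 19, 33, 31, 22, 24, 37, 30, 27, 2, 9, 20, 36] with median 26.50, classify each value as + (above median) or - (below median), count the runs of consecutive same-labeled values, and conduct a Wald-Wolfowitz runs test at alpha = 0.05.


Step 1: Compute median = 26.50; label A = above, B = below.
Labels in order: AABBBAABBAAABBBA  (n_A = 8, n_B = 8)
Step 2: Count runs R = 7.
Step 3: Under H0 (random ordering), E[R] = 2*n_A*n_B/(n_A+n_B) + 1 = 2*8*8/16 + 1 = 9.0000.
        Var[R] = 2*n_A*n_B*(2*n_A*n_B - n_A - n_B) / ((n_A+n_B)^2 * (n_A+n_B-1)) = 14336/3840 = 3.7333.
        SD[R] = 1.9322.
Step 4: Continuity-corrected z = (R + 0.5 - E[R]) / SD[R] = (7 + 0.5 - 9.0000) / 1.9322 = -0.7763.
Step 5: Two-sided p-value via normal approximation = 2*(1 - Phi(|z|)) = 0.437558.
Step 6: alpha = 0.05. fail to reject H0.

R = 7, z = -0.7763, p = 0.437558, fail to reject H0.


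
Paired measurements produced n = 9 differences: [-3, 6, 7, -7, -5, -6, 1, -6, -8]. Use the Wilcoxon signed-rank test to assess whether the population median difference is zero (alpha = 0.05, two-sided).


Step 1: Drop any zero differences (none here) and take |d_i|.
|d| = [3, 6, 7, 7, 5, 6, 1, 6, 8]
Step 2: Midrank |d_i| (ties get averaged ranks).
ranks: |3|->2, |6|->5, |7|->7.5, |7|->7.5, |5|->3, |6|->5, |1|->1, |6|->5, |8|->9
Step 3: Attach original signs; sum ranks with positive sign and with negative sign.
W+ = 5 + 7.5 + 1 = 13.5
W- = 2 + 7.5 + 3 + 5 + 5 + 9 = 31.5
(Check: W+ + W- = 45 should equal n(n+1)/2 = 45.)
Step 4: Test statistic W = min(W+, W-) = 13.5.
Step 5: Ties in |d|, so use the tie-corrected normal approximation.
        E[W] = n(n+1)/4 = 9*10/4 = 22.5.
        Tie groups: |d|=6 (t=3), |d|=7 (t=2); sum(t^3 - t) = 30.
        Var[W] = n(n+1)(2n+1)/24 - sum(t^3-t)/48 = 1710/24 - 30/48 = 70.625.
        z = (W - E[W]) / sqrt(Var[W]) = (13.5 - 22.5) / 8.4039 = -1.0709.
        Two-sided p = 2*Phi(z) = 0.284198.
Step 6: alpha = 0.05. fail to reject H0.

W+ = 13.5, W- = 31.5, W = min = 13.5, p = 0.284198, fail to reject H0.


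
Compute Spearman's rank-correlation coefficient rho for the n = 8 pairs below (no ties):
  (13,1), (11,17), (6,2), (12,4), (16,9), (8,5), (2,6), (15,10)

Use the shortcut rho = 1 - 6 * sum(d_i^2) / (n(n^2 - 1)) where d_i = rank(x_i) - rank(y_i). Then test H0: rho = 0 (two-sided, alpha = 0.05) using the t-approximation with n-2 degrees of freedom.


Step 1: Rank x and y separately (midranks; no ties here).
rank(x): 13->6, 11->4, 6->2, 12->5, 16->8, 8->3, 2->1, 15->7
rank(y): 1->1, 17->8, 2->2, 4->3, 9->6, 5->4, 6->5, 10->7
Step 2: d_i = R_x(i) - R_y(i); compute d_i^2.
  (6-1)^2=25, (4-8)^2=16, (2-2)^2=0, (5-3)^2=4, (8-6)^2=4, (3-4)^2=1, (1-5)^2=16, (7-7)^2=0
sum(d^2) = 66.
Step 3: rho = 1 - 6*66 / (8*(8^2 - 1)) = 1 - 396/504 = 0.214286.
Step 4: Under H0, t = rho * sqrt((n-2)/(1-rho^2)) = 0.5374 ~ t(6).
Step 5: Two-sided p-value from the t-distribution with 6 df = 0.610344.
Step 6: alpha = 0.05. fail to reject H0.

rho = 0.2143, p = 0.610344, fail to reject H0 at alpha = 0.05.


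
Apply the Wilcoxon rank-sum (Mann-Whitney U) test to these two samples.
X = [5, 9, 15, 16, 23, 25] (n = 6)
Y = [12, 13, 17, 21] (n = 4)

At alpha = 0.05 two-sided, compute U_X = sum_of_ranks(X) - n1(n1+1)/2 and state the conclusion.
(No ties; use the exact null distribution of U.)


Step 1: Combine and sort all 10 observations; assign midranks.
sorted (value, group): (5,X), (9,X), (12,Y), (13,Y), (15,X), (16,X), (17,Y), (21,Y), (23,X), (25,X)
ranks: 5->1, 9->2, 12->3, 13->4, 15->5, 16->6, 17->7, 21->8, 23->9, 25->10
Step 2: Rank sum for X: R1 = 1 + 2 + 5 + 6 + 9 + 10 = 33.
Step 3: U_X = R1 - n1(n1+1)/2 = 33 - 6*7/2 = 33 - 21 = 12.
       U_Y = n1*n2 - U_X = 24 - 12 = 12.
Step 4: No ties, so the exact null distribution of U (based on enumerating the C(10,6) = 210 equally likely rank assignments) gives the two-sided p-value.
Step 5: p-value = 1.000000; compare to alpha = 0.05. fail to reject H0.

U_X = 12, p = 1.000000, fail to reject H0 at alpha = 0.05.


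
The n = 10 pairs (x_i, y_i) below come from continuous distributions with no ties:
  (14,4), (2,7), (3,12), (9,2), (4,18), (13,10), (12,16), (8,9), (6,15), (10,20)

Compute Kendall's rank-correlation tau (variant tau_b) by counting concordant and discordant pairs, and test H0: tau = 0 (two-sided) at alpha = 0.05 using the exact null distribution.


Step 1: Enumerate the 45 unordered pairs (i,j) with i<j and classify each by sign(x_j-x_i) * sign(y_j-y_i).
  (1,2):dx=-12,dy=+3->D; (1,3):dx=-11,dy=+8->D; (1,4):dx=-5,dy=-2->C; (1,5):dx=-10,dy=+14->D
  (1,6):dx=-1,dy=+6->D; (1,7):dx=-2,dy=+12->D; (1,8):dx=-6,dy=+5->D; (1,9):dx=-8,dy=+11->D
  (1,10):dx=-4,dy=+16->D; (2,3):dx=+1,dy=+5->C; (2,4):dx=+7,dy=-5->D; (2,5):dx=+2,dy=+11->C
  (2,6):dx=+11,dy=+3->C; (2,7):dx=+10,dy=+9->C; (2,8):dx=+6,dy=+2->C; (2,9):dx=+4,dy=+8->C
  (2,10):dx=+8,dy=+13->C; (3,4):dx=+6,dy=-10->D; (3,5):dx=+1,dy=+6->C; (3,6):dx=+10,dy=-2->D
  (3,7):dx=+9,dy=+4->C; (3,8):dx=+5,dy=-3->D; (3,9):dx=+3,dy=+3->C; (3,10):dx=+7,dy=+8->C
  (4,5):dx=-5,dy=+16->D; (4,6):dx=+4,dy=+8->C; (4,7):dx=+3,dy=+14->C; (4,8):dx=-1,dy=+7->D
  (4,9):dx=-3,dy=+13->D; (4,10):dx=+1,dy=+18->C; (5,6):dx=+9,dy=-8->D; (5,7):dx=+8,dy=-2->D
  (5,8):dx=+4,dy=-9->D; (5,9):dx=+2,dy=-3->D; (5,10):dx=+6,dy=+2->C; (6,7):dx=-1,dy=+6->D
  (6,8):dx=-5,dy=-1->C; (6,9):dx=-7,dy=+5->D; (6,10):dx=-3,dy=+10->D; (7,8):dx=-4,dy=-7->C
  (7,9):dx=-6,dy=-1->C; (7,10):dx=-2,dy=+4->D; (8,9):dx=-2,dy=+6->D; (8,10):dx=+2,dy=+11->C
  (9,10):dx=+4,dy=+5->C
Step 2: C = 21, D = 24, total pairs = 45.
Step 3: tau = (C - D)/(n(n-1)/2) = (21 - 24)/45 = -0.066667.
Step 4: Exact two-sided p-value (enumerate n! = 3628800 permutations of y under H0): p = 0.861801.
Step 5: alpha = 0.05. fail to reject H0.

tau_b = -0.0667 (C=21, D=24), p = 0.861801, fail to reject H0.


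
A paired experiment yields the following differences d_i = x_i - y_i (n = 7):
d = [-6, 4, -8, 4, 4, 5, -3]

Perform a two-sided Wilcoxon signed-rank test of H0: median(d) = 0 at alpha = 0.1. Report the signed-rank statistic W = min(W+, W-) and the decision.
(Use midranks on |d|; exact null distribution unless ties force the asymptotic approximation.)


Step 1: Drop any zero differences (none here) and take |d_i|.
|d| = [6, 4, 8, 4, 4, 5, 3]
Step 2: Midrank |d_i| (ties get averaged ranks).
ranks: |6|->6, |4|->3, |8|->7, |4|->3, |4|->3, |5|->5, |3|->1
Step 3: Attach original signs; sum ranks with positive sign and with negative sign.
W+ = 3 + 3 + 3 + 5 = 14
W- = 6 + 7 + 1 = 14
(Check: W+ + W- = 28 should equal n(n+1)/2 = 28.)
Step 4: Test statistic W = min(W+, W-) = 14.
Step 5: Ties in |d|, so use the tie-corrected normal approximation.
        E[W] = n(n+1)/4 = 7*8/4 = 14.
        Tie groups: |d|=4 (t=3); sum(t^3 - t) = 24.
        Var[W] = n(n+1)(2n+1)/24 - sum(t^3-t)/48 = 840/24 - 24/48 = 34.5.
        z = (W - E[W]) / sqrt(Var[W]) = (14 - 14) / 5.8737 = 0.0000.
        Two-sided p = 2*Phi(z) = 1.000000.
Step 6: alpha = 0.1. fail to reject H0.

W+ = 14, W- = 14, W = min = 14, p = 1.000000, fail to reject H0.


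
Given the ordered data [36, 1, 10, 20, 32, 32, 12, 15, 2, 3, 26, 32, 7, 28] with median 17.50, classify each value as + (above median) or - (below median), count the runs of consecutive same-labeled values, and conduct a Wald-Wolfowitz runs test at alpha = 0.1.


Step 1: Compute median = 17.50; label A = above, B = below.
Labels in order: ABBAAABBBBAABA  (n_A = 7, n_B = 7)
Step 2: Count runs R = 7.
Step 3: Under H0 (random ordering), E[R] = 2*n_A*n_B/(n_A+n_B) + 1 = 2*7*7/14 + 1 = 8.0000.
        Var[R] = 2*n_A*n_B*(2*n_A*n_B - n_A - n_B) / ((n_A+n_B)^2 * (n_A+n_B-1)) = 8232/2548 = 3.2308.
        SD[R] = 1.7974.
Step 4: Continuity-corrected z = (R + 0.5 - E[R]) / SD[R] = (7 + 0.5 - 8.0000) / 1.7974 = -0.2782.
Step 5: Two-sided p-value via normal approximation = 2*(1 - Phi(|z|)) = 0.780879.
Step 6: alpha = 0.1. fail to reject H0.

R = 7, z = -0.2782, p = 0.780879, fail to reject H0.


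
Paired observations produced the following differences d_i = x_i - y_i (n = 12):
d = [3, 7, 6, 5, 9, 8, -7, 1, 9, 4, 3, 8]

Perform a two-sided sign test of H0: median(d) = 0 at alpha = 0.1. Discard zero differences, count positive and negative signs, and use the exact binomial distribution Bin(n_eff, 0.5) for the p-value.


Step 1: Discard zero differences. Original n = 12; n_eff = number of nonzero differences = 12.
Nonzero differences (with sign): +3, +7, +6, +5, +9, +8, -7, +1, +9, +4, +3, +8
Step 2: Count signs: positive = 11, negative = 1.
Step 3: Under H0: P(positive) = 0.5, so the number of positives S ~ Bin(12, 0.5).
Step 4: Two-sided exact p-value = sum of Bin(12,0.5) probabilities at or below the observed probability = 0.006348.
Step 5: alpha = 0.1. reject H0.

n_eff = 12, pos = 11, neg = 1, p = 0.006348, reject H0.


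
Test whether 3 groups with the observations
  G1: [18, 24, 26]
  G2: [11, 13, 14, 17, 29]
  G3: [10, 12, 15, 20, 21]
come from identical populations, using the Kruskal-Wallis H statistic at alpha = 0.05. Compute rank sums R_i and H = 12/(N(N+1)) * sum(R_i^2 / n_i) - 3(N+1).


Step 1: Combine all N = 13 observations and assign midranks.
sorted (value, group, rank): (10,G3,1), (11,G2,2), (12,G3,3), (13,G2,4), (14,G2,5), (15,G3,6), (17,G2,7), (18,G1,8), (20,G3,9), (21,G3,10), (24,G1,11), (26,G1,12), (29,G2,13)
Step 2: Sum ranks within each group.
R_1 = 31 (n_1 = 3)
R_2 = 31 (n_2 = 5)
R_3 = 29 (n_3 = 5)
Step 3: H = 12/(N(N+1)) * sum(R_i^2/n_i) - 3(N+1)
     = 12/(13*14) * (31^2/3 + 31^2/5 + 29^2/5) - 3*14
     = 0.065934 * 680.733 - 42
     = 2.883516.
Step 4: No ties, so H is used without correction.
Step 5: Under H0, H ~ chi^2(2); p-value = 0.236512.
Step 6: alpha = 0.05. fail to reject H0.

H = 2.8835, df = 2, p = 0.236512, fail to reject H0.


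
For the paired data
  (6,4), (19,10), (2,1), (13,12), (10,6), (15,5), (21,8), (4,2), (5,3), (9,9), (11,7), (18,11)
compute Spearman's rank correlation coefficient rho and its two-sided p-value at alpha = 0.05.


Step 1: Rank x and y separately (midranks; no ties here).
rank(x): 6->4, 19->11, 2->1, 13->8, 10->6, 15->9, 21->12, 4->2, 5->3, 9->5, 11->7, 18->10
rank(y): 4->4, 10->10, 1->1, 12->12, 6->6, 5->5, 8->8, 2->2, 3->3, 9->9, 7->7, 11->11
Step 2: d_i = R_x(i) - R_y(i); compute d_i^2.
  (4-4)^2=0, (11-10)^2=1, (1-1)^2=0, (8-12)^2=16, (6-6)^2=0, (9-5)^2=16, (12-8)^2=16, (2-2)^2=0, (3-3)^2=0, (5-9)^2=16, (7-7)^2=0, (10-11)^2=1
sum(d^2) = 66.
Step 3: rho = 1 - 6*66 / (12*(12^2 - 1)) = 1 - 396/1716 = 0.769231.
Step 4: Under H0, t = rho * sqrt((n-2)/(1-rho^2)) = 3.8069 ~ t(10).
Step 5: Two-sided p-value from the t-distribution with 10 df = 0.003446.
Step 6: alpha = 0.05. reject H0.

rho = 0.7692, p = 0.003446, reject H0 at alpha = 0.05.


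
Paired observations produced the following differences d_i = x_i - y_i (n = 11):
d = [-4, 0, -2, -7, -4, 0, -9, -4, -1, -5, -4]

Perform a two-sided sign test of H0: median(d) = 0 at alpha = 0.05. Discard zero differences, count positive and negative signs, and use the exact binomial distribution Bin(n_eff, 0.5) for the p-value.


Step 1: Discard zero differences. Original n = 11; n_eff = number of nonzero differences = 9.
Nonzero differences (with sign): -4, -2, -7, -4, -9, -4, -1, -5, -4
Step 2: Count signs: positive = 0, negative = 9.
Step 3: Under H0: P(positive) = 0.5, so the number of positives S ~ Bin(9, 0.5).
Step 4: Two-sided exact p-value = sum of Bin(9,0.5) probabilities at or below the observed probability = 0.003906.
Step 5: alpha = 0.05. reject H0.

n_eff = 9, pos = 0, neg = 9, p = 0.003906, reject H0.


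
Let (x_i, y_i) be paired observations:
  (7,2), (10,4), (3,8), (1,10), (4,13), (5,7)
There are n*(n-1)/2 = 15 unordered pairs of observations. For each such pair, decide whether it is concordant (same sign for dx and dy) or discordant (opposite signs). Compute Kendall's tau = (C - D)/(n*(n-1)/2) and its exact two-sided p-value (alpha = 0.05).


Step 1: Enumerate the 15 unordered pairs (i,j) with i<j and classify each by sign(x_j-x_i) * sign(y_j-y_i).
  (1,2):dx=+3,dy=+2->C; (1,3):dx=-4,dy=+6->D; (1,4):dx=-6,dy=+8->D; (1,5):dx=-3,dy=+11->D
  (1,6):dx=-2,dy=+5->D; (2,3):dx=-7,dy=+4->D; (2,4):dx=-9,dy=+6->D; (2,5):dx=-6,dy=+9->D
  (2,6):dx=-5,dy=+3->D; (3,4):dx=-2,dy=+2->D; (3,5):dx=+1,dy=+5->C; (3,6):dx=+2,dy=-1->D
  (4,5):dx=+3,dy=+3->C; (4,6):dx=+4,dy=-3->D; (5,6):dx=+1,dy=-6->D
Step 2: C = 3, D = 12, total pairs = 15.
Step 3: tau = (C - D)/(n(n-1)/2) = (3 - 12)/15 = -0.600000.
Step 4: Exact two-sided p-value (enumerate n! = 720 permutations of y under H0): p = 0.136111.
Step 5: alpha = 0.05. fail to reject H0.

tau_b = -0.6000 (C=3, D=12), p = 0.136111, fail to reject H0.


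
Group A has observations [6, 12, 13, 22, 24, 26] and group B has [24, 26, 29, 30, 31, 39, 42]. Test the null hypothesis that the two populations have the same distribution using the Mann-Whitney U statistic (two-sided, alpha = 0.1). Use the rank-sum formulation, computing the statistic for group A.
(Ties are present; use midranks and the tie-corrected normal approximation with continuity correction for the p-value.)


Step 1: Combine and sort all 13 observations; assign midranks.
sorted (value, group): (6,X), (12,X), (13,X), (22,X), (24,X), (24,Y), (26,X), (26,Y), (29,Y), (30,Y), (31,Y), (39,Y), (42,Y)
ranks: 6->1, 12->2, 13->3, 22->4, 24->5.5, 24->5.5, 26->7.5, 26->7.5, 29->9, 30->10, 31->11, 39->12, 42->13
Step 2: Rank sum for X: R1 = 1 + 2 + 3 + 4 + 5.5 + 7.5 = 23.
Step 3: U_X = R1 - n1(n1+1)/2 = 23 - 6*7/2 = 23 - 21 = 2.
       U_Y = n1*n2 - U_X = 42 - 2 = 40.
Step 4: Ties are present, so use the tie-corrected normal approximation (with continuity correction) for the p-value.
Step 5: p-value = 0.008046; compare to alpha = 0.1. reject H0.

U_X = 2, p = 0.008046, reject H0 at alpha = 0.1.


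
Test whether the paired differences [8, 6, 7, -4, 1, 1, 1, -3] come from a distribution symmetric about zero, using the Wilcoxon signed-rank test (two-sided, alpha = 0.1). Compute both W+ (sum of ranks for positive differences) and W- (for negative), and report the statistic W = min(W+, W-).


Step 1: Drop any zero differences (none here) and take |d_i|.
|d| = [8, 6, 7, 4, 1, 1, 1, 3]
Step 2: Midrank |d_i| (ties get averaged ranks).
ranks: |8|->8, |6|->6, |7|->7, |4|->5, |1|->2, |1|->2, |1|->2, |3|->4
Step 3: Attach original signs; sum ranks with positive sign and with negative sign.
W+ = 8 + 6 + 7 + 2 + 2 + 2 = 27
W- = 5 + 4 = 9
(Check: W+ + W- = 36 should equal n(n+1)/2 = 36.)
Step 4: Test statistic W = min(W+, W-) = 9.
Step 5: Ties in |d|, so use the tie-corrected normal approximation.
        E[W] = n(n+1)/4 = 8*9/4 = 18.
        Tie groups: |d|=1 (t=3); sum(t^3 - t) = 24.
        Var[W] = n(n+1)(2n+1)/24 - sum(t^3-t)/48 = 1224/24 - 24/48 = 50.5.
        z = (W - E[W]) / sqrt(Var[W]) = (9 - 18) / 7.1063 = -1.2665.
        Two-sided p = 2*Phi(z) = 0.205343.
Step 6: alpha = 0.1. fail to reject H0.

W+ = 27, W- = 9, W = min = 9, p = 0.205343, fail to reject H0.


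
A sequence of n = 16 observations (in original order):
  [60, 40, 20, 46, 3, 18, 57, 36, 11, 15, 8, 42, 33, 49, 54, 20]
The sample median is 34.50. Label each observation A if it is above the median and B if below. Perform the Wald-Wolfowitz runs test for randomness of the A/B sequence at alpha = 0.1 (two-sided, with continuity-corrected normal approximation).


Step 1: Compute median = 34.50; label A = above, B = below.
Labels in order: AABABBAABBBABAAB  (n_A = 8, n_B = 8)
Step 2: Count runs R = 10.
Step 3: Under H0 (random ordering), E[R] = 2*n_A*n_B/(n_A+n_B) + 1 = 2*8*8/16 + 1 = 9.0000.
        Var[R] = 2*n_A*n_B*(2*n_A*n_B - n_A - n_B) / ((n_A+n_B)^2 * (n_A+n_B-1)) = 14336/3840 = 3.7333.
        SD[R] = 1.9322.
Step 4: Continuity-corrected z = (R - 0.5 - E[R]) / SD[R] = (10 - 0.5 - 9.0000) / 1.9322 = 0.2588.
Step 5: Two-sided p-value via normal approximation = 2*(1 - Phi(|z|)) = 0.795809.
Step 6: alpha = 0.1. fail to reject H0.

R = 10, z = 0.2588, p = 0.795809, fail to reject H0.


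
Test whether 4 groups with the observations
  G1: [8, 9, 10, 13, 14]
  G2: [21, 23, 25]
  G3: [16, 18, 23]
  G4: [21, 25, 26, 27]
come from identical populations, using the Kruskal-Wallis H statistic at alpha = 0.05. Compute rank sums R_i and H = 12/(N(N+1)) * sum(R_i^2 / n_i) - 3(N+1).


Step 1: Combine all N = 15 observations and assign midranks.
sorted (value, group, rank): (8,G1,1), (9,G1,2), (10,G1,3), (13,G1,4), (14,G1,5), (16,G3,6), (18,G3,7), (21,G2,8.5), (21,G4,8.5), (23,G2,10.5), (23,G3,10.5), (25,G2,12.5), (25,G4,12.5), (26,G4,14), (27,G4,15)
Step 2: Sum ranks within each group.
R_1 = 15 (n_1 = 5)
R_2 = 31.5 (n_2 = 3)
R_3 = 23.5 (n_3 = 3)
R_4 = 50 (n_4 = 4)
Step 3: H = 12/(N(N+1)) * sum(R_i^2/n_i) - 3(N+1)
     = 12/(15*16) * (15^2/5 + 31.5^2/3 + 23.5^2/3 + 50^2/4) - 3*16
     = 0.050000 * 1184.83 - 48
     = 11.241667.
Step 4: Ties present; correction factor C = 1 - 18/(15^3 - 15) = 0.994643. Corrected H = 11.241667 / 0.994643 = 11.302214.
Step 5: Under H0, H ~ chi^2(3); p-value = 0.010199.
Step 6: alpha = 0.05. reject H0.

H = 11.3022, df = 3, p = 0.010199, reject H0.


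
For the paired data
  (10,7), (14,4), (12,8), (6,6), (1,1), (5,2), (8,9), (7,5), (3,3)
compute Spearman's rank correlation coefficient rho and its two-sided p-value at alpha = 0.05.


Step 1: Rank x and y separately (midranks; no ties here).
rank(x): 10->7, 14->9, 12->8, 6->4, 1->1, 5->3, 8->6, 7->5, 3->2
rank(y): 7->7, 4->4, 8->8, 6->6, 1->1, 2->2, 9->9, 5->5, 3->3
Step 2: d_i = R_x(i) - R_y(i); compute d_i^2.
  (7-7)^2=0, (9-4)^2=25, (8-8)^2=0, (4-6)^2=4, (1-1)^2=0, (3-2)^2=1, (6-9)^2=9, (5-5)^2=0, (2-3)^2=1
sum(d^2) = 40.
Step 3: rho = 1 - 6*40 / (9*(9^2 - 1)) = 1 - 240/720 = 0.666667.
Step 4: Under H0, t = rho * sqrt((n-2)/(1-rho^2)) = 2.3664 ~ t(7).
Step 5: Two-sided p-value from the t-distribution with 7 df = 0.049867.
Step 6: alpha = 0.05. reject H0.

rho = 0.6667, p = 0.049867, reject H0 at alpha = 0.05.


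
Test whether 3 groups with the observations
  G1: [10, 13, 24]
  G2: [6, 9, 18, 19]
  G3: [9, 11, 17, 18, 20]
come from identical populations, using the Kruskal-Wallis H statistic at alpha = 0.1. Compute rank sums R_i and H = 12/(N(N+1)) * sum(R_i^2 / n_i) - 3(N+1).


Step 1: Combine all N = 12 observations and assign midranks.
sorted (value, group, rank): (6,G2,1), (9,G2,2.5), (9,G3,2.5), (10,G1,4), (11,G3,5), (13,G1,6), (17,G3,7), (18,G2,8.5), (18,G3,8.5), (19,G2,10), (20,G3,11), (24,G1,12)
Step 2: Sum ranks within each group.
R_1 = 22 (n_1 = 3)
R_2 = 22 (n_2 = 4)
R_3 = 34 (n_3 = 5)
Step 3: H = 12/(N(N+1)) * sum(R_i^2/n_i) - 3(N+1)
     = 12/(12*13) * (22^2/3 + 22^2/4 + 34^2/5) - 3*13
     = 0.076923 * 513.533 - 39
     = 0.502564.
Step 4: Ties present; correction factor C = 1 - 12/(12^3 - 12) = 0.993007. Corrected H = 0.502564 / 0.993007 = 0.506103.
Step 5: Under H0, H ~ chi^2(2); p-value = 0.776428.
Step 6: alpha = 0.1. fail to reject H0.

H = 0.5061, df = 2, p = 0.776428, fail to reject H0.


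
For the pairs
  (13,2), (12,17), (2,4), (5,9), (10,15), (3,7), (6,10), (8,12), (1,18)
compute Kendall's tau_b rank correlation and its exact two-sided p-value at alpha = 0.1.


Step 1: Enumerate the 36 unordered pairs (i,j) with i<j and classify each by sign(x_j-x_i) * sign(y_j-y_i).
  (1,2):dx=-1,dy=+15->D; (1,3):dx=-11,dy=+2->D; (1,4):dx=-8,dy=+7->D; (1,5):dx=-3,dy=+13->D
  (1,6):dx=-10,dy=+5->D; (1,7):dx=-7,dy=+8->D; (1,8):dx=-5,dy=+10->D; (1,9):dx=-12,dy=+16->D
  (2,3):dx=-10,dy=-13->C; (2,4):dx=-7,dy=-8->C; (2,5):dx=-2,dy=-2->C; (2,6):dx=-9,dy=-10->C
  (2,7):dx=-6,dy=-7->C; (2,8):dx=-4,dy=-5->C; (2,9):dx=-11,dy=+1->D; (3,4):dx=+3,dy=+5->C
  (3,5):dx=+8,dy=+11->C; (3,6):dx=+1,dy=+3->C; (3,7):dx=+4,dy=+6->C; (3,8):dx=+6,dy=+8->C
  (3,9):dx=-1,dy=+14->D; (4,5):dx=+5,dy=+6->C; (4,6):dx=-2,dy=-2->C; (4,7):dx=+1,dy=+1->C
  (4,8):dx=+3,dy=+3->C; (4,9):dx=-4,dy=+9->D; (5,6):dx=-7,dy=-8->C; (5,7):dx=-4,dy=-5->C
  (5,8):dx=-2,dy=-3->C; (5,9):dx=-9,dy=+3->D; (6,7):dx=+3,dy=+3->C; (6,8):dx=+5,dy=+5->C
  (6,9):dx=-2,dy=+11->D; (7,8):dx=+2,dy=+2->C; (7,9):dx=-5,dy=+8->D; (8,9):dx=-7,dy=+6->D
Step 2: C = 21, D = 15, total pairs = 36.
Step 3: tau = (C - D)/(n(n-1)/2) = (21 - 15)/36 = 0.166667.
Step 4: Exact two-sided p-value (enumerate n! = 362880 permutations of y under H0): p = 0.612202.
Step 5: alpha = 0.1. fail to reject H0.

tau_b = 0.1667 (C=21, D=15), p = 0.612202, fail to reject H0.


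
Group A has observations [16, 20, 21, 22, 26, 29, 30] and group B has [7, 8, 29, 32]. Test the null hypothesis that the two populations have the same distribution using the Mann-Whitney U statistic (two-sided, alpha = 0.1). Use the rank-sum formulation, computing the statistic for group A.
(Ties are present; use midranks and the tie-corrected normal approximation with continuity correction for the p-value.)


Step 1: Combine and sort all 11 observations; assign midranks.
sorted (value, group): (7,Y), (8,Y), (16,X), (20,X), (21,X), (22,X), (26,X), (29,X), (29,Y), (30,X), (32,Y)
ranks: 7->1, 8->2, 16->3, 20->4, 21->5, 22->6, 26->7, 29->8.5, 29->8.5, 30->10, 32->11
Step 2: Rank sum for X: R1 = 3 + 4 + 5 + 6 + 7 + 8.5 + 10 = 43.5.
Step 3: U_X = R1 - n1(n1+1)/2 = 43.5 - 7*8/2 = 43.5 - 28 = 15.5.
       U_Y = n1*n2 - U_X = 28 - 15.5 = 12.5.
Step 4: Ties are present, so use the tie-corrected normal approximation (with continuity correction) for the p-value.
Step 5: p-value = 0.849769; compare to alpha = 0.1. fail to reject H0.

U_X = 15.5, p = 0.849769, fail to reject H0 at alpha = 0.1.


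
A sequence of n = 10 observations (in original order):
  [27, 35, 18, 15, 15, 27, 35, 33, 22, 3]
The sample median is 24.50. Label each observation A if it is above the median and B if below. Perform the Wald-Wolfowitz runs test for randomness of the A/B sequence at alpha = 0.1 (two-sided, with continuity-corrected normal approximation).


Step 1: Compute median = 24.50; label A = above, B = below.
Labels in order: AABBBAAABB  (n_A = 5, n_B = 5)
Step 2: Count runs R = 4.
Step 3: Under H0 (random ordering), E[R] = 2*n_A*n_B/(n_A+n_B) + 1 = 2*5*5/10 + 1 = 6.0000.
        Var[R] = 2*n_A*n_B*(2*n_A*n_B - n_A - n_B) / ((n_A+n_B)^2 * (n_A+n_B-1)) = 2000/900 = 2.2222.
        SD[R] = 1.4907.
Step 4: Continuity-corrected z = (R + 0.5 - E[R]) / SD[R] = (4 + 0.5 - 6.0000) / 1.4907 = -1.0062.
Step 5: Two-sided p-value via normal approximation = 2*(1 - Phi(|z|)) = 0.314305.
Step 6: alpha = 0.1. fail to reject H0.

R = 4, z = -1.0062, p = 0.314305, fail to reject H0.


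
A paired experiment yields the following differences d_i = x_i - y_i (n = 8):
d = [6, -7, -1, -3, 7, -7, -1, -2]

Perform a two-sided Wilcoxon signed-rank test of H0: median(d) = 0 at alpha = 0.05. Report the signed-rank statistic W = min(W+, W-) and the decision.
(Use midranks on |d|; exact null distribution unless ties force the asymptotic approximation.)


Step 1: Drop any zero differences (none here) and take |d_i|.
|d| = [6, 7, 1, 3, 7, 7, 1, 2]
Step 2: Midrank |d_i| (ties get averaged ranks).
ranks: |6|->5, |7|->7, |1|->1.5, |3|->4, |7|->7, |7|->7, |1|->1.5, |2|->3
Step 3: Attach original signs; sum ranks with positive sign and with negative sign.
W+ = 5 + 7 = 12
W- = 7 + 1.5 + 4 + 7 + 1.5 + 3 = 24
(Check: W+ + W- = 36 should equal n(n+1)/2 = 36.)
Step 4: Test statistic W = min(W+, W-) = 12.
Step 5: Ties in |d|, so use the tie-corrected normal approximation.
        E[W] = n(n+1)/4 = 8*9/4 = 18.
        Tie groups: |d|=1 (t=2), |d|=7 (t=3); sum(t^3 - t) = 30.
        Var[W] = n(n+1)(2n+1)/24 - sum(t^3-t)/48 = 1224/24 - 30/48 = 50.375.
        z = (W - E[W]) / sqrt(Var[W]) = (12 - 18) / 7.0975 = -0.8454.
        Two-sided p = 2*Phi(z) = 0.397908.
Step 6: alpha = 0.05. fail to reject H0.

W+ = 12, W- = 24, W = min = 12, p = 0.397908, fail to reject H0.


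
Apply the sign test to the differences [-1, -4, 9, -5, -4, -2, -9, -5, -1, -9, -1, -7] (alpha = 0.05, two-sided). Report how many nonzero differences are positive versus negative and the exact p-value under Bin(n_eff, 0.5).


Step 1: Discard zero differences. Original n = 12; n_eff = number of nonzero differences = 12.
Nonzero differences (with sign): -1, -4, +9, -5, -4, -2, -9, -5, -1, -9, -1, -7
Step 2: Count signs: positive = 1, negative = 11.
Step 3: Under H0: P(positive) = 0.5, so the number of positives S ~ Bin(12, 0.5).
Step 4: Two-sided exact p-value = sum of Bin(12,0.5) probabilities at or below the observed probability = 0.006348.
Step 5: alpha = 0.05. reject H0.

n_eff = 12, pos = 1, neg = 11, p = 0.006348, reject H0.


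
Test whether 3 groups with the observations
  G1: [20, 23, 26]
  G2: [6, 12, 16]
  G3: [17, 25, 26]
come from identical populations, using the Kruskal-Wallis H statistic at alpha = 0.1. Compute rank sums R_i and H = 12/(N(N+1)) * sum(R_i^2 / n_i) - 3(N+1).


Step 1: Combine all N = 9 observations and assign midranks.
sorted (value, group, rank): (6,G2,1), (12,G2,2), (16,G2,3), (17,G3,4), (20,G1,5), (23,G1,6), (25,G3,7), (26,G1,8.5), (26,G3,8.5)
Step 2: Sum ranks within each group.
R_1 = 19.5 (n_1 = 3)
R_2 = 6 (n_2 = 3)
R_3 = 19.5 (n_3 = 3)
Step 3: H = 12/(N(N+1)) * sum(R_i^2/n_i) - 3(N+1)
     = 12/(9*10) * (19.5^2/3 + 6^2/3 + 19.5^2/3) - 3*10
     = 0.133333 * 265.5 - 30
     = 5.400000.
Step 4: Ties present; correction factor C = 1 - 6/(9^3 - 9) = 0.991667. Corrected H = 5.400000 / 0.991667 = 5.445378.
Step 5: Under H0, H ~ chi^2(2); p-value = 0.065698.
Step 6: alpha = 0.1. reject H0.

H = 5.4454, df = 2, p = 0.065698, reject H0.


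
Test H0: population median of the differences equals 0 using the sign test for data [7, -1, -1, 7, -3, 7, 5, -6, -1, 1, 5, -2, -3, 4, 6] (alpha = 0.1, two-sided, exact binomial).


Step 1: Discard zero differences. Original n = 15; n_eff = number of nonzero differences = 15.
Nonzero differences (with sign): +7, -1, -1, +7, -3, +7, +5, -6, -1, +1, +5, -2, -3, +4, +6
Step 2: Count signs: positive = 8, negative = 7.
Step 3: Under H0: P(positive) = 0.5, so the number of positives S ~ Bin(15, 0.5).
Step 4: Two-sided exact p-value = sum of Bin(15,0.5) probabilities at or below the observed probability = 1.000000.
Step 5: alpha = 0.1. fail to reject H0.

n_eff = 15, pos = 8, neg = 7, p = 1.000000, fail to reject H0.


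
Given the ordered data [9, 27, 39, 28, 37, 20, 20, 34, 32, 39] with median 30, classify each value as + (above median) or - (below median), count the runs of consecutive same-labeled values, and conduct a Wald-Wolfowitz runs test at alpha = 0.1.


Step 1: Compute median = 30; label A = above, B = below.
Labels in order: BBABABBAAA  (n_A = 5, n_B = 5)
Step 2: Count runs R = 6.
Step 3: Under H0 (random ordering), E[R] = 2*n_A*n_B/(n_A+n_B) + 1 = 2*5*5/10 + 1 = 6.0000.
        Var[R] = 2*n_A*n_B*(2*n_A*n_B - n_A - n_B) / ((n_A+n_B)^2 * (n_A+n_B-1)) = 2000/900 = 2.2222.
        SD[R] = 1.4907.
Step 4: R = E[R], so z = 0 with no continuity correction.
Step 5: Two-sided p-value via normal approximation = 2*(1 - Phi(|z|)) = 1.000000.
Step 6: alpha = 0.1. fail to reject H0.

R = 6, z = 0.0000, p = 1.000000, fail to reject H0.


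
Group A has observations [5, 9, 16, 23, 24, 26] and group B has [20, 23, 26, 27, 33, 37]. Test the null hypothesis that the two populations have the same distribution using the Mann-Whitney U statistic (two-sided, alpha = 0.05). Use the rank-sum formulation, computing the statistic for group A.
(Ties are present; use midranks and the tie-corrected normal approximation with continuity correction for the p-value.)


Step 1: Combine and sort all 12 observations; assign midranks.
sorted (value, group): (5,X), (9,X), (16,X), (20,Y), (23,X), (23,Y), (24,X), (26,X), (26,Y), (27,Y), (33,Y), (37,Y)
ranks: 5->1, 9->2, 16->3, 20->4, 23->5.5, 23->5.5, 24->7, 26->8.5, 26->8.5, 27->10, 33->11, 37->12
Step 2: Rank sum for X: R1 = 1 + 2 + 3 + 5.5 + 7 + 8.5 = 27.
Step 3: U_X = R1 - n1(n1+1)/2 = 27 - 6*7/2 = 27 - 21 = 6.
       U_Y = n1*n2 - U_X = 36 - 6 = 30.
Step 4: Ties are present, so use the tie-corrected normal approximation (with continuity correction) for the p-value.
Step 5: p-value = 0.064610; compare to alpha = 0.05. fail to reject H0.

U_X = 6, p = 0.064610, fail to reject H0 at alpha = 0.05.


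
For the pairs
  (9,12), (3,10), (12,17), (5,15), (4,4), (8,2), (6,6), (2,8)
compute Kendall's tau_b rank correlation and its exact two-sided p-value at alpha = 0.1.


Step 1: Enumerate the 28 unordered pairs (i,j) with i<j and classify each by sign(x_j-x_i) * sign(y_j-y_i).
  (1,2):dx=-6,dy=-2->C; (1,3):dx=+3,dy=+5->C; (1,4):dx=-4,dy=+3->D; (1,5):dx=-5,dy=-8->C
  (1,6):dx=-1,dy=-10->C; (1,7):dx=-3,dy=-6->C; (1,8):dx=-7,dy=-4->C; (2,3):dx=+9,dy=+7->C
  (2,4):dx=+2,dy=+5->C; (2,5):dx=+1,dy=-6->D; (2,6):dx=+5,dy=-8->D; (2,7):dx=+3,dy=-4->D
  (2,8):dx=-1,dy=-2->C; (3,4):dx=-7,dy=-2->C; (3,5):dx=-8,dy=-13->C; (3,6):dx=-4,dy=-15->C
  (3,7):dx=-6,dy=-11->C; (3,8):dx=-10,dy=-9->C; (4,5):dx=-1,dy=-11->C; (4,6):dx=+3,dy=-13->D
  (4,7):dx=+1,dy=-9->D; (4,8):dx=-3,dy=-7->C; (5,6):dx=+4,dy=-2->D; (5,7):dx=+2,dy=+2->C
  (5,8):dx=-2,dy=+4->D; (6,7):dx=-2,dy=+4->D; (6,8):dx=-6,dy=+6->D; (7,8):dx=-4,dy=+2->D
Step 2: C = 17, D = 11, total pairs = 28.
Step 3: tau = (C - D)/(n(n-1)/2) = (17 - 11)/28 = 0.214286.
Step 4: Exact two-sided p-value (enumerate n! = 40320 permutations of y under H0): p = 0.548413.
Step 5: alpha = 0.1. fail to reject H0.

tau_b = 0.2143 (C=17, D=11), p = 0.548413, fail to reject H0.


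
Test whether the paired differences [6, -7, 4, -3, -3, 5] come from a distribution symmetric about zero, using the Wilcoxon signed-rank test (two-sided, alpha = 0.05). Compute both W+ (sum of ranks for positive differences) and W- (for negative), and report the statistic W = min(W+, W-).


Step 1: Drop any zero differences (none here) and take |d_i|.
|d| = [6, 7, 4, 3, 3, 5]
Step 2: Midrank |d_i| (ties get averaged ranks).
ranks: |6|->5, |7|->6, |4|->3, |3|->1.5, |3|->1.5, |5|->4
Step 3: Attach original signs; sum ranks with positive sign and with negative sign.
W+ = 5 + 3 + 4 = 12
W- = 6 + 1.5 + 1.5 = 9
(Check: W+ + W- = 21 should equal n(n+1)/2 = 21.)
Step 4: Test statistic W = min(W+, W-) = 9.
Step 5: Ties in |d|, so use the tie-corrected normal approximation.
        E[W] = n(n+1)/4 = 6*7/4 = 10.5.
        Tie groups: |d|=3 (t=2); sum(t^3 - t) = 6.
        Var[W] = n(n+1)(2n+1)/24 - sum(t^3-t)/48 = 546/24 - 6/48 = 22.625.
        z = (W - E[W]) / sqrt(Var[W]) = (9 - 10.5) / 4.7566 = -0.3154.
        Two-sided p = 2*Phi(z) = 0.752494.
Step 6: alpha = 0.05. fail to reject H0.

W+ = 12, W- = 9, W = min = 9, p = 0.752494, fail to reject H0.


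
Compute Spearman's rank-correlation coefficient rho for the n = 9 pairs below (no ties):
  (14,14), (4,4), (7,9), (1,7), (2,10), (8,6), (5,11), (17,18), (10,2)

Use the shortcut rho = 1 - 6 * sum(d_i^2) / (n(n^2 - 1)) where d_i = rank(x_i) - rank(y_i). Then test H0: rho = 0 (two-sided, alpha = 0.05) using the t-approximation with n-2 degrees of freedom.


Step 1: Rank x and y separately (midranks; no ties here).
rank(x): 14->8, 4->3, 7->5, 1->1, 2->2, 8->6, 5->4, 17->9, 10->7
rank(y): 14->8, 4->2, 9->5, 7->4, 10->6, 6->3, 11->7, 18->9, 2->1
Step 2: d_i = R_x(i) - R_y(i); compute d_i^2.
  (8-8)^2=0, (3-2)^2=1, (5-5)^2=0, (1-4)^2=9, (2-6)^2=16, (6-3)^2=9, (4-7)^2=9, (9-9)^2=0, (7-1)^2=36
sum(d^2) = 80.
Step 3: rho = 1 - 6*80 / (9*(9^2 - 1)) = 1 - 480/720 = 0.333333.
Step 4: Under H0, t = rho * sqrt((n-2)/(1-rho^2)) = 0.9354 ~ t(7).
Step 5: Two-sided p-value from the t-distribution with 7 df = 0.380713.
Step 6: alpha = 0.05. fail to reject H0.

rho = 0.3333, p = 0.380713, fail to reject H0 at alpha = 0.05.


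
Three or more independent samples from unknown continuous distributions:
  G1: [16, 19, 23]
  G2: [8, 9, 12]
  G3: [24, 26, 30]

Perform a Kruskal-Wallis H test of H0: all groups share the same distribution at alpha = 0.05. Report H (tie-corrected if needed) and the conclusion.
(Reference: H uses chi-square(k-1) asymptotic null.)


Step 1: Combine all N = 9 observations and assign midranks.
sorted (value, group, rank): (8,G2,1), (9,G2,2), (12,G2,3), (16,G1,4), (19,G1,5), (23,G1,6), (24,G3,7), (26,G3,8), (30,G3,9)
Step 2: Sum ranks within each group.
R_1 = 15 (n_1 = 3)
R_2 = 6 (n_2 = 3)
R_3 = 24 (n_3 = 3)
Step 3: H = 12/(N(N+1)) * sum(R_i^2/n_i) - 3(N+1)
     = 12/(9*10) * (15^2/3 + 6^2/3 + 24^2/3) - 3*10
     = 0.133333 * 279 - 30
     = 7.200000.
Step 4: No ties, so H is used without correction.
Step 5: Under H0, H ~ chi^2(2); p-value = 0.027324.
Step 6: alpha = 0.05. reject H0.

H = 7.2000, df = 2, p = 0.027324, reject H0.
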